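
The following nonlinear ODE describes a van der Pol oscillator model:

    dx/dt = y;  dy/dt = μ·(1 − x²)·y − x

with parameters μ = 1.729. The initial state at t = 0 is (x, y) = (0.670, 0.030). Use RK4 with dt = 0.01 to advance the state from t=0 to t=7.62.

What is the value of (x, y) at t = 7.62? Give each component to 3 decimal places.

(x, y) = (0.953, -0.996)

t=0.000: state=(0.670, 0.030)
step 1 (dt=0.01): k1=(0.030, -0.641), k2=(0.027, -0.645), k3=(0.027, -0.645), k4=(0.024, -0.648); state += dt/6·(k1+2k2+2k3+k4)
t=0.010: state=(0.670, 0.024)
t=0.020: state=(0.670, 0.017)
t=0.030: state=(0.671, 0.010)
continuing one RK4 step at a time; state shown every 25 steps (Δt=0.25):
t=0.250: state=(0.656, -0.150)
t=0.500: state=(0.591, -0.376)
t=0.750: state=(0.462, -0.670)
t=1.000: state=(0.246, -1.086)
t=1.250: state=(-0.097, -1.691)
t=1.500: state=(-0.607, -2.361)
t=1.750: state=(-1.214, -2.280)
t=2.000: state=(-1.649, -1.116)
t=2.250: state=(-1.797, -0.176)
t=2.500: state=(-1.783, 0.222)
t=2.750: state=(-1.705, 0.383)
t=3.000: state=(-1.597, 0.474)
t=3.250: state=(-1.469, 0.557)
t=3.500: state=(-1.317, 0.659)
t=3.750: state=(-1.135, 0.807)
t=4.000: state=(-0.906, 1.045)
t=4.250: state=(-0.598, 1.463)
t=4.500: state=(-0.146, 2.219)
t=4.750: state=(0.541, 3.271)
t=5.000: state=(1.384, 3.049)
t=5.250: state=(1.903, 1.084)
t=5.500: state=(2.017, 0.027)
t=5.750: state=(1.978, -0.274)
t=6.000: state=(1.896, -0.368)
t=6.250: state=(1.797, -0.419)
t=6.500: state=(1.687, -0.466)
t=6.750: state=(1.564, -0.522)
t=7.000: state=(1.424, -0.598)
t=7.250: state=(1.262, -0.708)
t=7.500: state=(1.065, -0.879)
t=7.620: state=(0.953, -0.996)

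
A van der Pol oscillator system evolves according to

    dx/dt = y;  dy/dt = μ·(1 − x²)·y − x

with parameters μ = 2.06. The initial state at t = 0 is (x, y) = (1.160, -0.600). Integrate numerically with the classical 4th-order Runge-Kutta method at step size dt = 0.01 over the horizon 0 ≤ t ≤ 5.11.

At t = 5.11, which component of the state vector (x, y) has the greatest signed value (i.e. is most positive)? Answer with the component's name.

t=0.000: state=(1.160, -0.600)
step 1 (dt=0.01): k1=(-0.600, -0.733), k2=(-0.604, -0.736), k3=(-0.604, -0.736), k4=(-0.607, -0.739); state += dt/6·(k1+2k2+2k3+k4)
t=0.010: state=(1.154, -0.607)
t=0.020: state=(1.148, -0.615)
t=0.030: state=(1.142, -0.622)
continuing one RK4 step at a time; state shown every 20 steps (Δt=0.2):
t=0.200: state=(1.024, -0.765)
t=0.400: state=(0.850, -0.996)
t=0.600: state=(0.617, -1.363)
t=0.800: state=(0.287, -1.990)
t=1.000: state=(-0.205, -2.993)
t=1.200: state=(-0.904, -3.824)
t=1.400: state=(-1.595, -2.713)
t=1.600: state=(-1.938, -0.848)
t=1.800: state=(-2.010, -0.022)
t=2.000: state=(-1.985, 0.224)
t=2.200: state=(-1.931, 0.301)
t=2.400: state=(-1.867, 0.337)
t=2.600: state=(-1.797, 0.363)
t=2.800: state=(-1.722, 0.390)
t=3.000: state=(-1.641, 0.421)
t=3.200: state=(-1.553, 0.460)
t=3.400: state=(-1.456, 0.509)
t=3.600: state=(-1.348, 0.575)
t=3.800: state=(-1.224, 0.666)
t=4.000: state=(-1.079, 0.798)
t=4.200: state=(-0.900, 1.003)
t=4.400: state=(-0.669, 1.343)
t=4.600: state=(-0.347, 1.933)
t=4.800: state=(0.131, 2.911)
t=5.000: state=(0.821, 3.863)
t=5.110: state=(1.243, 3.679)
compare at T: x=1.243, y=3.679

largest component: y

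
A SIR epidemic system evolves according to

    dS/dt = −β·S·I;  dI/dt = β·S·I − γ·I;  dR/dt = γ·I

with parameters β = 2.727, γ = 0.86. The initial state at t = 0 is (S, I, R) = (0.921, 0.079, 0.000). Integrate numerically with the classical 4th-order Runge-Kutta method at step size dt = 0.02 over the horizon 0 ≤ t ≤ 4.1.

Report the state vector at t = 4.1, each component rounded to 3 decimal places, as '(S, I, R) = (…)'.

(S, I, R) = (0.068, 0.110, 0.822)

t=0.000: state=(0.921, 0.079, 0.000)
step 1 (dt=0.02): k1=(-0.198, 0.130, 0.068), k2=(-0.201, 0.132, 0.069), k3=(-0.201, 0.132, 0.069), k4=(-0.204, 0.134, 0.070); state += dt/6·(k1+2k2+2k3+k4)
t=0.020: state=(0.917, 0.082, 0.001)
t=0.040: state=(0.913, 0.084, 0.003)
t=0.060: state=(0.909, 0.087, 0.004)
continuing one RK4 step at a time; state shown every 10 steps (Δt=0.2):
t=0.200: state=(0.875, 0.109, 0.016)
t=0.400: state=(0.817, 0.145, 0.038)
t=0.600: state=(0.746, 0.187, 0.066)
t=0.800: state=(0.666, 0.232, 0.102)
t=1.000: state=(0.580, 0.274, 0.146)
t=1.200: state=(0.494, 0.309, 0.196)
t=1.400: state=(0.415, 0.334, 0.252)
t=1.600: state=(0.344, 0.345, 0.310)
t=1.800: state=(0.285, 0.345, 0.370)
t=2.000: state=(0.237, 0.335, 0.428)
t=2.200: state=(0.198, 0.317, 0.485)
t=2.400: state=(0.168, 0.295, 0.537)
t=2.600: state=(0.144, 0.270, 0.586)
t=2.800: state=(0.125, 0.245, 0.630)
t=3.000: state=(0.110, 0.220, 0.670)
t=3.200: state=(0.098, 0.196, 0.706)
t=3.400: state=(0.089, 0.173, 0.738)
t=3.600: state=(0.081, 0.153, 0.766)
t=3.800: state=(0.075, 0.134, 0.790)
t=4.000: state=(0.070, 0.118, 0.812)
t=4.100: state=(0.068, 0.110, 0.822)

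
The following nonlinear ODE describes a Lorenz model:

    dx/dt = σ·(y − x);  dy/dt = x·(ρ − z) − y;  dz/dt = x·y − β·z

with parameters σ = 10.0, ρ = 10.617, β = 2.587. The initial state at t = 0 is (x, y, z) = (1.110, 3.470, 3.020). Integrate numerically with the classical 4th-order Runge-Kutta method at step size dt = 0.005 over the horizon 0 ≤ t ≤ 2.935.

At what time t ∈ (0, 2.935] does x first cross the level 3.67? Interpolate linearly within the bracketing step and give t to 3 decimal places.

t = 0.140

t=0.000: state=(1.110, 3.470, 3.020)
step 1 (dt=0.005): k1=(23.600, 4.963, -3.961), k2=(23.134, 5.410, -3.716), k3=(23.157, 5.399, -3.721), k4=(22.712, 5.838, -3.478); state += dt/6·(k1+2k2+2k3+k4)
t=0.005: state=(1.226, 3.497, 3.001)
t=0.010: state=(1.337, 3.528, 2.985)
t=0.015: state=(1.445, 3.564, 2.971)
continuing one RK4 step at a time; state shown every 20 steps (Δt=0.1):
t=0.100: state=(2.980, 4.674, 3.100)
t=0.135: state=(3.583, 5.346, 3.383)
next step: t=0.140: state=(3.671, 5.450, 3.436) — x has crossed 3.67
linear interpolation between t=0.135 (3.58283) and t=0.140 (3.67138) → t≈0.140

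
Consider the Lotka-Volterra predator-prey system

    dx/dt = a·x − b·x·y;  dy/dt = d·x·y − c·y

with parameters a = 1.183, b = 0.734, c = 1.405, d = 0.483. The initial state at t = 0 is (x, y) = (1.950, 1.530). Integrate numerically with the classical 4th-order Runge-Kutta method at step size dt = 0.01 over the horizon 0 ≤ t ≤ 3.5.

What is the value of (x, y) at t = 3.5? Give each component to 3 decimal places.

t=0.000: state=(1.950, 1.530)
step 1 (dt=0.01): k1=(0.117, -0.709), k2=(0.122, -0.707), k3=(0.122, -0.707), k4=(0.127, -0.704); state += dt/6·(k1+2k2+2k3+k4)
t=0.010: state=(1.951, 1.523)
t=0.020: state=(1.953, 1.516)
t=0.030: state=(1.954, 1.509)
continuing one RK4 step at a time; state shown every 20 steps (Δt=0.2):
t=0.200: state=(1.993, 1.397)
t=0.400: state=(2.075, 1.284)
t=0.600: state=(2.193, 1.191)
t=0.800: state=(2.345, 1.119)
t=1.000: state=(2.531, 1.069)
t=1.200: state=(2.748, 1.041)
t=1.400: state=(2.990, 1.037)
t=1.600: state=(3.249, 1.058)
t=1.800: state=(3.512, 1.108)
t=2.000: state=(3.761, 1.188)
t=2.200: state=(3.970, 1.304)
t=2.400: state=(4.109, 1.456)
t=2.600: state=(4.150, 1.639)
t=2.800: state=(4.072, 1.843)
t=3.000: state=(3.878, 2.045)
t=3.200: state=(3.592, 2.216)
t=3.400: state=(3.257, 2.329)
t=3.500: state=(3.086, 2.359)

(x, y) = (3.086, 2.359)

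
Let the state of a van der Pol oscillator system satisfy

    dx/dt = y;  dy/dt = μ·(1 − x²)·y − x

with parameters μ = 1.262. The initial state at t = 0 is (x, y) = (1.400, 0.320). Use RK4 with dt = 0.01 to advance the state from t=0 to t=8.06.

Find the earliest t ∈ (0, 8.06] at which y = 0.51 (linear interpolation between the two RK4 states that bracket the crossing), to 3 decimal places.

t=0.000: state=(1.400, 0.320)
step 1 (dt=0.01): k1=(0.320, -1.788), k2=(0.311, -1.780), k3=(0.311, -1.780), k4=(0.302, -1.773); state += dt/6·(k1+2k2+2k3+k4)
t=0.010: state=(1.403, 0.302)
t=0.020: state=(1.406, 0.285)
t=0.030: state=(1.409, 0.267)
continuing one RK4 step at a time; state shown every 50 steps (Δt=0.5):
t=0.500: state=(1.373, -0.356)
t=1.000: state=(1.085, -0.791)
t=1.500: state=(0.550, -1.421)
t=2.000: state=(-0.444, -2.621)
t=2.500: state=(-1.697, -1.628)
t=3.000: state=(-1.970, 0.144)
t=3.500: state=(-1.787, 0.506)
t=3.510: state=(-1.782, 0.510)
next step: t=3.520: state=(-1.777, 0.513) — y has crossed 0.51
linear interpolation between t=3.510 (0.50965) and t=3.520 (0.51345) → t≈3.511

t = 3.511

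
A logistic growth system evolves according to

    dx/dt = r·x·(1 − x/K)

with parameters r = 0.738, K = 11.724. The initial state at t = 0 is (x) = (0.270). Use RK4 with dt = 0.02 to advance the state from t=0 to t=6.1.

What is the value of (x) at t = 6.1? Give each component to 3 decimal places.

(x) = (7.973)

t=0.000: state=(0.270)
step 1 (dt=0.02): k1=(0.195), k2=(0.196), k3=(0.196), k4=(0.197); state += dt/6·(k1+2k2+2k3+k4)
t=0.020: state=(0.274)
t=0.040: state=(0.278)
t=0.060: state=(0.282)
continuing one RK4 step at a time; state shown every 10 steps (Δt=0.2):
t=0.200: state=(0.312)
t=0.400: state=(0.360)
t=0.600: state=(0.415)
t=0.800: state=(0.478)
t=1.000: state=(0.551)
t=1.200: state=(0.634)
t=1.400: state=(0.728)
t=1.600: state=(0.836)
t=1.800: state=(0.958)
t=2.000: state=(1.096)
t=2.200: state=(1.252)
t=2.400: state=(1.427)
t=2.600: state=(1.622)
t=2.800: state=(1.840)
t=3.000: state=(2.081)
t=3.200: state=(2.345)
t=3.400: state=(2.634)
t=3.600: state=(2.948)
t=3.800: state=(3.286)
t=4.000: state=(3.646)
t=4.200: state=(4.026)
t=4.400: state=(4.425)
t=4.600: state=(4.838)
t=4.800: state=(5.262)
t=5.000: state=(5.693)
t=5.200: state=(6.125)
t=5.400: state=(6.555)
t=5.600: state=(6.977)
t=5.800: state=(7.388)
t=6.000: state=(7.783)
t=6.100: state=(7.973)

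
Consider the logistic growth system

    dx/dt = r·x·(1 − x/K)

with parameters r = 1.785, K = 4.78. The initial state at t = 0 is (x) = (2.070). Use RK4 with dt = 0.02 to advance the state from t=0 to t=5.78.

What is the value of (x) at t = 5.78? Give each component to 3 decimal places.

t=0.000: state=(2.070)
step 1 (dt=0.02): k1=(2.095), k2=(2.100), k3=(2.100), k4=(2.104); state += dt/6·(k1+2k2+2k3+k4)
t=0.020: state=(2.112)
t=0.040: state=(2.154)
t=0.060: state=(2.196)
continuing one RK4 step at a time; state shown every 10 steps (Δt=0.2):
t=0.200: state=(2.495)
t=0.400: state=(2.913)
t=0.600: state=(3.300)
t=0.800: state=(3.638)
t=1.000: state=(3.919)
t=1.200: state=(4.143)
t=1.400: state=(4.316)
t=1.600: state=(4.445)
t=1.800: state=(4.541)
t=2.000: state=(4.610)
t=2.200: state=(4.660)
t=2.400: state=(4.695)
t=2.600: state=(4.720)
t=2.800: state=(4.738)
t=3.000: state=(4.751)
t=3.200: state=(4.759)
t=3.400: state=(4.766)
t=3.600: state=(4.770)
t=3.800: state=(4.773)
t=4.000: state=(4.775)
t=4.200: state=(4.777)
t=4.400: state=(4.778)
t=4.600: state=(4.778)
t=4.800: state=(4.779)
t=5.000: state=(4.779)
t=5.200: state=(4.779)
t=5.400: state=(4.780)
t=5.600: state=(4.780)
t=5.780: state=(4.780)

(x) = (4.780)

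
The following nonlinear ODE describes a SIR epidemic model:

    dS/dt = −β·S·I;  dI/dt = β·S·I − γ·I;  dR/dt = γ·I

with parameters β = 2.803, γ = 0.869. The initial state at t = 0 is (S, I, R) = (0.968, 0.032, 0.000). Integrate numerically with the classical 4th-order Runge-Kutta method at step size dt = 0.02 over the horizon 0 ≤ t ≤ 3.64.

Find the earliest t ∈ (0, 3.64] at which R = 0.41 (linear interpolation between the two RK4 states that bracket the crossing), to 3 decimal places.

t = 2.379

t=0.000: state=(0.968, 0.032, 0.000)
step 1 (dt=0.02): k1=(-0.087, 0.059, 0.028), k2=(-0.088, 0.060, 0.028), k3=(-0.088, 0.060, 0.028), k4=(-0.090, 0.061, 0.029); state += dt/6·(k1+2k2+2k3+k4)
t=0.020: state=(0.966, 0.033, 0.001)
t=0.040: state=(0.964, 0.034, 0.001)
t=0.060: state=(0.963, 0.036, 0.002)
continuing one RK4 step at a time; state shown every 10 steps (Δt=0.2):
t=0.200: state=(0.947, 0.046, 0.007)
t=0.400: state=(0.918, 0.065, 0.016)
t=0.600: state=(0.879, 0.091, 0.030)
t=0.800: state=(0.828, 0.123, 0.048)
t=1.000: state=(0.765, 0.162, 0.073)
t=1.200: state=(0.690, 0.205, 0.105)
t=1.400: state=(0.608, 0.248, 0.144)
t=1.600: state=(0.523, 0.286, 0.191)
t=1.800: state=(0.442, 0.315, 0.243)
t=2.000: state=(0.368, 0.332, 0.300)
t=2.200: state=(0.305, 0.337, 0.358)
t=2.360: state=(0.263, 0.333, 0.405)
next step: t=2.380: state=(0.258, 0.332, 0.410) — R has crossed 0.41
linear interpolation between t=2.360 (0.40452) and t=2.380 (0.41030) → t≈2.379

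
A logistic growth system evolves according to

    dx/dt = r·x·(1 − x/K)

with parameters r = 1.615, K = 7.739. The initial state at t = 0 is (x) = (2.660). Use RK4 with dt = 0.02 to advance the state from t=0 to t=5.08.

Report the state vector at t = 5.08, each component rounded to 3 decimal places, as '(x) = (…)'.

t=0.000: state=(2.660)
step 1 (dt=0.02): k1=(2.819), k2=(2.833), k3=(2.833), k4=(2.847); state += dt/6·(k1+2k2+2k3+k4)
t=0.020: state=(2.717)
t=0.040: state=(2.774)
t=0.060: state=(2.832)
continuing one RK4 step at a time; state shown every 10 steps (Δt=0.2):
t=0.200: state=(3.248)
t=0.400: state=(3.868)
t=0.600: state=(4.488)
t=0.800: state=(5.076)
t=1.000: state=(5.609)
t=1.200: state=(6.070)
t=1.400: state=(6.454)
t=1.600: state=(6.764)
t=1.800: state=(7.008)
t=2.000: state=(7.196)
t=2.200: state=(7.338)
t=2.400: state=(7.444)
t=2.600: state=(7.523)
t=2.800: state=(7.582)
t=3.000: state=(7.624)
t=3.200: state=(7.656)
t=3.400: state=(7.679)
t=3.600: state=(7.695)
t=3.800: state=(7.707)
t=4.000: state=(7.716)
t=4.200: state=(7.722)
t=4.400: state=(7.727)
t=4.600: state=(7.730)
t=4.800: state=(7.733)
t=5.000: state=(7.734)
t=5.080: state=(7.735)

(x) = (7.735)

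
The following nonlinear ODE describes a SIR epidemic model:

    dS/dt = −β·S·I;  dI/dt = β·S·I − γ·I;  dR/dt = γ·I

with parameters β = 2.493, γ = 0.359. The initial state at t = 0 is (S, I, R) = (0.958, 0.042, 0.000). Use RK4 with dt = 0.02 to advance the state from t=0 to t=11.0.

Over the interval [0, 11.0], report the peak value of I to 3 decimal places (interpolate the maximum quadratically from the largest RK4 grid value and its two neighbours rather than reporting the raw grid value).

t=0.000: state=(0.958, 0.042, 0.000)
step 1 (dt=0.02): k1=(-0.100, 0.085, 0.015), k2=(-0.102, 0.087, 0.015), k3=(-0.102, 0.087, 0.015), k4=(-0.104, 0.089, 0.016); state += dt/6·(k1+2k2+2k3+k4)
t=0.020: state=(0.956, 0.044, 0.000)
t=0.040: state=(0.954, 0.046, 0.001)
t=0.060: state=(0.952, 0.047, 0.001)
continuing one RK4 step at a time; state shown every 25 steps (Δt=0.5):
t=0.500: state=(0.876, 0.111, 0.013)
t=1.000: state=(0.705, 0.251, 0.044)
t=1.500: state=(0.460, 0.435, 0.106)
t=2.000: state=(0.245, 0.559, 0.196)
t=2.500: state=(0.119, 0.581, 0.300)
t=3.000: state=(0.059, 0.540, 0.401)
t=3.500: state=(0.031, 0.476, 0.493)
t=4.000: state=(0.018, 0.410, 0.572)
t=4.500: state=(0.011, 0.349, 0.640)
t=5.000: state=(0.008, 0.295, 0.698)
t=5.500: state=(0.005, 0.248, 0.746)
t=6.000: state=(0.004, 0.209, 0.787)
t=6.500: state=(0.003, 0.175, 0.822)
t=7.000: state=(0.003, 0.147, 0.850)
t=7.500: state=(0.002, 0.123, 0.875)
t=8.000: state=(0.002, 0.103, 0.895)
t=8.500: state=(0.002, 0.086, 0.912)
t=9.000: state=(0.002, 0.072, 0.926)
t=9.500: state=(0.001, 0.061, 0.938)
t=10.000: state=(0.001, 0.051, 0.948)
t=10.500: state=(0.001, 0.042, 0.956)
t=11.000: state=(0.001, 0.036, 0.963)
largest grid value and its neighbours: I(2.360)=0.58309, I(2.380)=0.58309, I(2.400)=0.58297
parabola through these three points peaks at t≈2.370 with I≈0.58311

max I = 0.583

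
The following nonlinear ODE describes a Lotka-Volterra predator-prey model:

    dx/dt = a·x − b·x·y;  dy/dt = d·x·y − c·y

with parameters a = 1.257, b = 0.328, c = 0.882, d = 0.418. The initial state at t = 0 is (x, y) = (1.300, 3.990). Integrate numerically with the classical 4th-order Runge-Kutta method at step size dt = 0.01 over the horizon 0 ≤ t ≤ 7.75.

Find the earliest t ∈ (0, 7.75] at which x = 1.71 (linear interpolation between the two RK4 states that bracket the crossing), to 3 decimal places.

t=0.000: state=(1.300, 3.990)
step 1 (dt=0.01): k1=(-0.067, -1.351), k2=(-0.064, -1.349), k3=(-0.064, -1.349), k4=(-0.061, -1.348); state += dt/6·(k1+2k2+2k3+k4)
t=0.010: state=(1.299, 3.977)
t=0.020: state=(1.299, 3.963)
t=0.030: state=(1.298, 3.950)
continuing one RK4 step at a time; state shown every 50 steps (Δt=0.5):
t=0.500: state=(1.335, 3.373)
t=1.000: state=(1.498, 2.912)
t=1.380: state=(1.707, 2.684)
next step: t=1.390: state=(1.713, 2.679) — x has crossed 1.71
linear interpolation between t=1.380 (1.70667) and t=1.390 (1.71312) → t≈1.385

t = 1.385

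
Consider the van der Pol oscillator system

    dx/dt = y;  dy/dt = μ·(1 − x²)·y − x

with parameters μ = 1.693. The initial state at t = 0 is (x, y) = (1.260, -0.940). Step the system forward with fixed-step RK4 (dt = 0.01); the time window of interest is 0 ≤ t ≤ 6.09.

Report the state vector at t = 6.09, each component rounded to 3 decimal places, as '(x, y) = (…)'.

(x, y) = (1.856, -0.397)

t=0.000: state=(1.260, -0.940)
step 1 (dt=0.01): k1=(-0.940, -0.325), k2=(-0.942, -0.337), k3=(-0.942, -0.337), k4=(-0.943, -0.350); state += dt/6·(k1+2k2+2k3+k4)
t=0.010: state=(1.251, -0.943)
t=0.020: state=(1.241, -0.947)
t=0.030: state=(1.232, -0.951)
continuing one RK4 step at a time; state shown every 20 steps (Δt=0.2):
t=0.200: state=(1.062, -1.055)
t=0.400: state=(0.831, -1.284)
t=0.600: state=(0.537, -1.683)
t=0.800: state=(0.140, -2.339)
t=1.000: state=(-0.415, -3.212)
t=1.200: state=(-1.109, -3.507)
t=1.400: state=(-1.702, -2.211)
t=1.600: state=(-1.982, -0.703)
t=1.800: state=(-2.040, 0.003)
t=2.000: state=(-2.010, 0.252)
t=2.200: state=(-1.949, 0.346)
t=2.400: state=(-1.875, 0.394)
t=2.600: state=(-1.792, 0.431)
t=2.800: state=(-1.703, 0.468)
t=3.000: state=(-1.605, 0.512)
t=3.200: state=(-1.497, 0.566)
t=3.400: state=(-1.377, 0.637)
t=3.600: state=(-1.241, 0.734)
t=3.800: state=(-1.081, 0.872)
t=4.000: state=(-0.887, 1.079)
t=4.200: state=(-0.642, 1.403)
t=4.400: state=(-0.313, 1.925)
t=4.600: state=(0.146, 2.703)
t=4.800: state=(0.766, 3.412)
t=5.000: state=(1.428, 2.921)
t=5.200: state=(1.857, 1.343)
t=5.400: state=(2.005, 0.271)
t=5.600: state=(2.009, -0.155)
t=5.800: state=(1.960, -0.309)
t=6.000: state=(1.891, -0.377)
t=6.090: state=(1.856, -0.397)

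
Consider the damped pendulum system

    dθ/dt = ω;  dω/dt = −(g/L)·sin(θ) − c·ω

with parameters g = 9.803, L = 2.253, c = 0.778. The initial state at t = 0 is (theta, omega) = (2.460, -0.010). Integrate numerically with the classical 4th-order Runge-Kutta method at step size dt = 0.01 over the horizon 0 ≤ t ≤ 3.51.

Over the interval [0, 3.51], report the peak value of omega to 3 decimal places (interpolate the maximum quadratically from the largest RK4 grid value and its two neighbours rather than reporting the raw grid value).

t=0.000: state=(2.460, -0.010)
step 1 (dt=0.01): k1=(-0.010, -2.734), k2=(-0.024, -2.723), k3=(-0.024, -2.723), k4=(-0.037, -2.713); state += dt/6·(k1+2k2+2k3+k4)
t=0.010: state=(2.460, -0.037)
t=0.020: state=(2.459, -0.064)
t=0.030: state=(2.458, -0.091)
continuing one RK4 step at a time; state shown every 20 steps (Δt=0.2):
t=0.200: state=(2.405, -0.528)
t=0.400: state=(2.249, -1.034)
t=0.600: state=(1.990, -1.568)
t=0.800: state=(1.621, -2.121)
t=1.000: state=(1.146, -2.600)
t=1.200: state=(0.597, -2.833)
t=1.400: state=(0.040, -2.666)
t=1.600: state=(-0.443, -2.110)
t=1.800: state=(-0.789, -1.331)
t=2.000: state=(-0.973, -0.511)
t=2.200: state=(-0.998, 0.240)
t=2.400: state=(-0.885, 0.861)
t=2.600: state=(-0.666, 1.303)
t=2.800: state=(-0.380, 1.516)
t=3.000: state=(-0.076, 1.475)
t=3.200: state=(0.195, 1.208)
t=3.400: state=(0.397, 0.792)
t=3.510: state=(0.470, 0.533)
largest grid value and its neighbours: omega(2.860)=1.53001, omega(2.870)=1.53015, omega(2.880)=1.52965
parabola through these three points peaks at t≈2.867 with omega≈1.53018

max omega = 1.530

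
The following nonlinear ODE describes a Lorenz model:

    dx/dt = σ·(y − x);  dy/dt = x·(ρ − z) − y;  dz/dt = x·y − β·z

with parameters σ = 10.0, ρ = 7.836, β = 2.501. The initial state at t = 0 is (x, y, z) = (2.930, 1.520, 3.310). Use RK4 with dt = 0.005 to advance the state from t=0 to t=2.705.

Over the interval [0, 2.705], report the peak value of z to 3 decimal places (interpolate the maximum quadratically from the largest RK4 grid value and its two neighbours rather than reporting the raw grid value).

t=0.000: state=(2.930, 1.520, 3.310)
step 1 (dt=0.005): k1=(-14.100, 11.741, -3.825), k2=(-13.454, 11.580, -3.769), k3=(-13.474, 11.587, -3.768), k4=(-12.847, 11.432, -3.714); state += dt/6·(k1+2k2+2k3+k4)
t=0.005: state=(2.863, 1.578, 3.291)
t=0.010: state=(2.801, 1.634, 3.273)
t=0.015: state=(2.746, 1.689, 3.255)
continuing one RK4 step at a time; state shown every 20 steps (Δt=0.1):
t=0.100: state=(2.415, 2.509, 3.036)
t=0.200: state=(2.816, 3.452, 3.050)
t=0.300: state=(3.605, 4.517, 3.515)
t=0.400: state=(4.578, 5.571, 4.590)
t=0.500: state=(5.474, 6.202, 6.249)
t=0.600: state=(5.899, 5.973, 8.001)
t=0.700: state=(5.603, 4.973, 9.053)
t=0.800: state=(4.781, 3.853, 9.068)
t=0.900: state=(3.896, 3.105, 8.372)
t=1.000: state=(3.258, 2.784, 7.431)
t=1.100: state=(2.941, 2.771, 6.535)
t=1.200: state=(2.898, 2.972, 5.822)
t=1.300: state=(3.070, 3.331, 5.362)
t=1.400: state=(3.406, 3.808, 5.198)
t=1.500: state=(3.855, 4.337, 5.362)
t=1.600: state=(4.337, 4.801, 5.846)
t=1.700: state=(4.738, 5.054, 6.552)
t=1.800: state=(4.932, 4.992, 7.273)
t=1.900: state=(4.855, 4.650, 7.765)
t=2.000: state=(4.560, 4.198, 7.889)
t=2.100: state=(4.181, 3.810, 7.683)
t=2.200: state=(3.852, 3.578, 7.284)
t=2.300: state=(3.647, 3.514, 6.839)
t=2.400: state=(3.585, 3.591, 6.456)
t=2.500: state=(3.651, 3.772, 6.202)
t=2.600: state=(3.815, 4.014, 6.115)
t=2.700: state=(4.033, 4.263, 6.202)
t=2.705: state=(4.045, 4.274, 6.211)
largest grid value and its neighbours: z(0.745)=9.17913, z(0.750)=9.18024, z(0.755)=9.17892
parabola through these three points peaks at t≈0.750 with z≈9.18024

max z = 9.180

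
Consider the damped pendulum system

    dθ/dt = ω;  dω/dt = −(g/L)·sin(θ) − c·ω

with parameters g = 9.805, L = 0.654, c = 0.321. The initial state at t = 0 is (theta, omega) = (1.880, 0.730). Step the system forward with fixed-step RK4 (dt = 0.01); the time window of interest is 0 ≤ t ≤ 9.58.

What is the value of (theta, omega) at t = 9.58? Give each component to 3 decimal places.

t=0.000: state=(1.880, 0.730)
step 1 (dt=0.01): k1=(0.730, -14.516), k2=(0.657, -14.476), k3=(0.658, -14.477), k4=(0.585, -14.439); state += dt/6·(k1+2k2+2k3+k4)
t=0.010: state=(1.887, 0.585)
t=0.020: state=(1.892, 0.441)
t=0.030: state=(1.895, 0.298)
continuing one RK4 step at a time; state shown every 50 steps (Δt=0.5):
t=0.500: state=(0.518, -5.669)
t=1.000: state=(-1.542, -0.815)
t=1.500: state=(-0.235, 5.071)
t=2.000: state=(1.319, -0.164)
t=2.500: state=(-0.189, -4.302)
t=3.000: state=(-1.042, 1.501)
t=3.500: state=(0.569, 2.983)
t=4.000: state=(0.635, -2.618)
t=4.500: state=(-0.768, -1.280)
t=5.000: state=(-0.151, 2.947)
t=5.500: state=(0.724, -0.398)
t=6.000: state=(-0.269, -2.281)
t=6.500: state=(-0.465, 1.610)
t=7.000: state=(0.493, 0.996)
t=7.500: state=(0.105, -1.982)
t=8.000: state=(-0.479, 0.320)
t=8.500: state=(0.203, 1.488)
t=9.000: state=(0.284, -1.186)
t=9.500: state=(-0.347, -0.526)
t=9.580: state=(-0.372, -0.093)

(theta, omega) = (-0.372, -0.093)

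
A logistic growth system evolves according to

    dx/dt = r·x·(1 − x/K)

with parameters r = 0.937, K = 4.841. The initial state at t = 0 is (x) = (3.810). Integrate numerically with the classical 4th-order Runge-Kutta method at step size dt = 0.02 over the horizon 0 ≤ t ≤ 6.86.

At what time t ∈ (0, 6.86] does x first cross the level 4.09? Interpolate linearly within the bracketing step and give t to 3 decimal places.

t=0.000: state=(3.810)
step 1 (dt=0.02): k1=(0.760), k2=(0.756), k3=(0.756), k4=(0.752); state += dt/6·(k1+2k2+2k3+k4)
t=0.020: state=(3.825)
t=0.040: state=(3.840)
t=0.060: state=(3.855)
t=0.400: state=(4.082)
next step: t=0.420: state=(4.094) — x has crossed 4.09
linear interpolation between t=0.400 (4.08172) and t=0.420 (4.09364) → t≈0.414

t = 0.414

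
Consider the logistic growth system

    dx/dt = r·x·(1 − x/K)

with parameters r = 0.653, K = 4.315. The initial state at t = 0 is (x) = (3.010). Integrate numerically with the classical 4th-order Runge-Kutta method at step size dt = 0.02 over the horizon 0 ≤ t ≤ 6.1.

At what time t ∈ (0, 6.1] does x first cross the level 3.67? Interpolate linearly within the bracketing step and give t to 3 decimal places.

t = 1.383

t=0.000: state=(3.010)
step 1 (dt=0.02): k1=(0.594), k2=(0.593), k3=(0.593), k4=(0.591); state += dt/6·(k1+2k2+2k3+k4)
t=0.020: state=(3.022)
t=0.040: state=(3.034)
t=0.060: state=(3.045)
continuing one RK4 step at a time; state shown every 10 steps (Δt=0.2):
t=0.200: state=(3.126)
t=0.400: state=(3.235)
t=0.600: state=(3.337)
t=0.800: state=(3.432)
t=1.000: state=(3.521)
t=1.200: state=(3.602)
t=1.380: state=(3.669)
next step: t=1.400: state=(3.676) — x has crossed 3.67
linear interpolation between t=1.380 (3.66900) and t=1.400 (3.67614) → t≈1.383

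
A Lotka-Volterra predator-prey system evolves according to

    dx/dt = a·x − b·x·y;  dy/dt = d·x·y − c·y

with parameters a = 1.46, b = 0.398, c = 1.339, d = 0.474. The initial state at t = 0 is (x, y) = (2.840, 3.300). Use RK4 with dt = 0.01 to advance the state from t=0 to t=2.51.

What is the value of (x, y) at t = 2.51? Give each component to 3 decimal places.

t=0.000: state=(2.840, 3.300)
step 1 (dt=0.01): k1=(0.416, 0.024), k2=(0.417, 0.027), k3=(0.416, 0.027), k4=(0.417, 0.030); state += dt/6·(k1+2k2+2k3+k4)
t=0.010: state=(2.844, 3.300)
t=0.020: state=(2.848, 3.301)
t=0.030: state=(2.853, 3.301)
continuing one RK4 step at a time; state shown every 10 steps (Δt=0.1):
t=0.100: state=(2.882, 3.306)
t=0.200: state=(2.923, 3.318)
t=0.300: state=(2.963, 3.336)
t=0.400: state=(3.001, 3.361)
t=0.500: state=(3.036, 3.392)
t=0.600: state=(3.067, 3.429)
t=0.700: state=(3.094, 3.471)
t=0.800: state=(3.116, 3.518)
t=0.900: state=(3.131, 3.568)
t=1.000: state=(3.141, 3.621)
t=1.100: state=(3.143, 3.676)
t=1.200: state=(3.139, 3.731)
t=1.300: state=(3.127, 3.786)
t=1.400: state=(3.109, 3.840)
t=1.500: state=(3.085, 3.890)
t=1.600: state=(3.055, 3.935)
t=1.700: state=(3.021, 3.975)
t=1.800: state=(2.982, 4.009)
t=1.900: state=(2.940, 4.035)
t=2.000: state=(2.897, 4.053)
t=2.100: state=(2.852, 4.062)
t=2.200: state=(2.808, 4.063)
t=2.300: state=(2.764, 4.055)
t=2.400: state=(2.723, 4.040)
t=2.500: state=(2.684, 4.016)
t=2.510: state=(2.680, 4.014)

(x, y) = (2.680, 4.014)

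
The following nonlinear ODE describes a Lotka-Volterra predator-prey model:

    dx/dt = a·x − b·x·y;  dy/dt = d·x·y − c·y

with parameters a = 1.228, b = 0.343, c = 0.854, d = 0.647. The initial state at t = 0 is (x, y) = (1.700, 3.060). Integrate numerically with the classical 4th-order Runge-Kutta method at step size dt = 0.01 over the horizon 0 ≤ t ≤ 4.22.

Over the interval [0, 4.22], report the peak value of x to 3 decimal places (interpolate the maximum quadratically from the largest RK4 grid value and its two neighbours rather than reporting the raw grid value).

t=0.000: state=(1.700, 3.060)
step 1 (dt=0.01): k1=(0.303, 0.752), k2=(0.301, 0.756), k3=(0.301, 0.756), k4=(0.299, 0.760); state += dt/6·(k1+2k2+2k3+k4)
t=0.010: state=(1.703, 3.068)
t=0.020: state=(1.706, 3.075)
t=0.030: state=(1.709, 3.083)
continuing one RK4 step at a time; state shown every 20 steps (Δt=0.2):
t=0.200: state=(1.752, 3.226)
t=0.400: state=(1.784, 3.419)
t=0.600: state=(1.790, 3.633)
t=0.800: state=(1.770, 3.857)
t=1.000: state=(1.724, 4.077)
t=1.200: state=(1.654, 4.278)
t=1.400: state=(1.568, 4.443)
t=1.600: state=(1.471, 4.559)
t=1.800: state=(1.372, 4.620)
t=2.000: state=(1.277, 4.622)
t=2.200: state=(1.191, 4.571)
t=2.400: state=(1.116, 4.473)
t=2.600: state=(1.055, 4.339)
t=2.800: state=(1.007, 4.179)
t=3.000: state=(0.972, 4.003)
t=3.200: state=(0.950, 3.821)
t=3.400: state=(0.940, 3.639)
t=3.600: state=(0.942, 3.465)
t=3.800: state=(0.955, 3.302)
t=4.000: state=(0.978, 3.154)
t=4.200: state=(1.012, 3.024)
t=4.220: state=(1.016, 3.012)
largest grid value and its neighbours: x(0.540)=1.79111, x(0.550)=1.79116, x(0.560)=1.79114
parabola through these three points peaks at t≈0.552 with x≈1.79116

max x = 1.791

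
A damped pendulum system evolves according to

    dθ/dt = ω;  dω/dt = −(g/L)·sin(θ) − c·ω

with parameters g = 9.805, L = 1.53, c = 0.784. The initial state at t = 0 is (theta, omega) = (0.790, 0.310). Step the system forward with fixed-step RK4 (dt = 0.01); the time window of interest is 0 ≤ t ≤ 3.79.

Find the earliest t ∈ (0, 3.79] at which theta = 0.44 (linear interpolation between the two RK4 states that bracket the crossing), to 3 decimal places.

t=0.000: state=(0.790, 0.310)
step 1 (dt=0.01): k1=(0.310, -4.795), k2=(0.286, -4.784), k3=(0.286, -4.783), k4=(0.262, -4.771); state += dt/6·(k1+2k2+2k3+k4)
t=0.010: state=(0.793, 0.262)
t=0.020: state=(0.795, 0.215)
t=0.030: state=(0.797, 0.167)
continuing one RK4 step at a time; state shown every 20 steps (Δt=0.2):
t=0.200: state=(0.760, -0.577)
t=0.400: state=(0.574, -1.235)
t=0.490: state=(0.454, -1.425)
next step: t=0.500: state=(0.440, -1.441) — theta has crossed 0.44
linear interpolation between t=0.490 (0.45422) and t=0.500 (0.43989) → t≈0.500

t = 0.500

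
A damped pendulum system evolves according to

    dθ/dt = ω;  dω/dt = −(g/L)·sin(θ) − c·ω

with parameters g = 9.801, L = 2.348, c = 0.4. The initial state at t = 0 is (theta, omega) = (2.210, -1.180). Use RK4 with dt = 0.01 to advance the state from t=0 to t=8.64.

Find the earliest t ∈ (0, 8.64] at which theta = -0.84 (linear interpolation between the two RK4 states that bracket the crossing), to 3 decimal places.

t=0.000: state=(2.210, -1.180)
step 1 (dt=0.01): k1=(-1.180, -2.878), k2=(-1.194, -2.887), k3=(-1.194, -2.887), k4=(-1.209, -2.896); state += dt/6·(k1+2k2+2k3+k4)
t=0.010: state=(2.198, -1.209)
t=0.020: state=(2.186, -1.238)
t=0.030: state=(2.173, -1.267)
continuing one RK4 step at a time; state shown every 50 steps (Δt=0.5):
t=0.500: state=(1.231, -2.745)
t=1.000: state=(-0.316, -2.975)
t=1.190: state=(-0.826, -2.341)
next step: t=1.200: state=(-0.849, -2.300) — theta has crossed -0.84
linear interpolation between t=1.190 (-0.82578) and t=1.200 (-0.84899) → t≈1.196

t = 1.196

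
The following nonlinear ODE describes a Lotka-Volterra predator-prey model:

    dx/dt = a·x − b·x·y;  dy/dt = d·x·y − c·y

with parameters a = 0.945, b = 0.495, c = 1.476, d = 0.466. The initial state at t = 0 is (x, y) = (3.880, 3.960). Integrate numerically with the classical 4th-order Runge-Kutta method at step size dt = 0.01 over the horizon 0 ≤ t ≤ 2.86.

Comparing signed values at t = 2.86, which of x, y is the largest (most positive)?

largest component: x

t=0.000: state=(3.880, 3.960)
step 1 (dt=0.01): k1=(-3.939, 1.315), k2=(-3.932, 1.281), k3=(-3.931, 1.281), k4=(-3.923, 1.247); state += dt/6·(k1+2k2+2k3+k4)
t=0.010: state=(3.841, 3.973)
t=0.020: state=(3.802, 3.985)
t=0.030: state=(3.763, 3.996)
continuing one RK4 step at a time; state shown every 10 steps (Δt=0.1):
t=0.100: state=(3.496, 4.057)
t=0.200: state=(3.140, 4.085)
t=0.300: state=(2.822, 4.049)
t=0.400: state=(2.543, 3.958)
t=0.500: state=(2.305, 3.823)
t=0.600: state=(2.105, 3.654)
t=0.700: state=(1.940, 3.464)
t=0.800: state=(1.805, 3.261)
t=0.900: state=(1.697, 3.052)
t=1.000: state=(1.612, 2.844)
t=1.100: state=(1.547, 2.641)
t=1.200: state=(1.499, 2.446)
t=1.300: state=(1.467, 2.262)
t=1.400: state=(1.447, 2.088)
t=1.500: state=(1.441, 1.927)
t=1.600: state=(1.445, 1.778)
t=1.700: state=(1.459, 1.641)
t=1.800: state=(1.483, 1.517)
t=1.900: state=(1.517, 1.403)
t=2.000: state=(1.559, 1.301)
t=2.100: state=(1.610, 1.208)
t=2.200: state=(1.671, 1.125)
t=2.300: state=(1.740, 1.051)
t=2.400: state=(1.819, 0.985)
t=2.500: state=(1.907, 0.927)
t=2.600: state=(2.004, 0.876)
t=2.700: state=(2.112, 0.832)
t=2.800: state=(2.230, 0.794)
t=2.860: state=(2.305, 0.774)
compare at T: x=2.305, y=0.774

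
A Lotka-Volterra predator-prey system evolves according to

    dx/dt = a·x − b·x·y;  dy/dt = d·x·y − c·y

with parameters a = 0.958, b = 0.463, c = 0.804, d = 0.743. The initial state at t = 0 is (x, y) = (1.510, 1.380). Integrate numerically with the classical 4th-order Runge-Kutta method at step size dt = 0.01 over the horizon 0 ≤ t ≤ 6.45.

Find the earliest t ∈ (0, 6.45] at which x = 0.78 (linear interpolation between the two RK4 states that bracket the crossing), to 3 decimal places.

t = 2.983

t=0.000: state=(1.510, 1.380)
step 1 (dt=0.01): k1=(0.482, 0.439), k2=(0.481, 0.442), k3=(0.481, 0.442), k4=(0.480, 0.445); state += dt/6·(k1+2k2+2k3+k4)
t=0.010: state=(1.515, 1.384)
t=0.020: state=(1.520, 1.389)
t=0.030: state=(1.524, 1.393)
continuing one RK4 step at a time; state shown every 25 steps (Δt=0.25):
t=0.250: state=(1.624, 1.510)
t=0.500: state=(1.716, 1.685)
t=0.750: state=(1.771, 1.907)
t=1.000: state=(1.778, 2.171)
t=1.250: state=(1.728, 2.461)
t=1.500: state=(1.624, 2.750)
t=1.750: state=(1.478, 3.002)
t=2.000: state=(1.312, 3.183)
t=2.250: state=(1.147, 3.270)
t=2.500: state=(0.997, 3.263)
t=2.750: state=(0.872, 3.174)
t=2.980: state=(0.781, 3.037)
next step: t=2.990: state=(0.778, 3.031) — x has crossed 0.78
linear interpolation between t=2.980 (0.78102) and t=2.990 (0.77754) → t≈2.983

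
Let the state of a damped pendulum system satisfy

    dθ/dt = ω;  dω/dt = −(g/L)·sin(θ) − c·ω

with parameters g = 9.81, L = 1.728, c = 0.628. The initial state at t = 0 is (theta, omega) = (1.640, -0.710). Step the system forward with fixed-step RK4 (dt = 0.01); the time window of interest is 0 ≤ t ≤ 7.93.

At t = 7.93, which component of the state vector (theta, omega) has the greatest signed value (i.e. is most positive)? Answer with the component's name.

largest component: omega

t=0.000: state=(1.640, -0.710)
step 1 (dt=0.01): k1=(-0.710, -5.218), k2=(-0.736, -5.203), k3=(-0.736, -5.203), k4=(-0.762, -5.188); state += dt/6·(k1+2k2+2k3+k4)
t=0.010: state=(1.633, -0.762)
t=0.020: state=(1.625, -0.814)
t=0.030: state=(1.616, -0.865)
continuing one RK4 step at a time; state shown every 50 steps (Δt=0.5):
t=0.500: state=(0.715, -2.736)
t=1.000: state=(-0.602, -1.967)
t=1.500: state=(-0.975, 0.462)
t=2.000: state=(-0.317, 1.853)
t=2.500: state=(0.484, 1.018)
t=3.000: state=(0.568, -0.627)
t=3.500: state=(0.042, -1.205)
t=4.000: state=(-0.386, -0.353)
t=4.500: state=(-0.290, 0.640)
t=5.000: state=(0.089, 0.691)
t=5.500: state=(0.270, -0.013)
t=6.000: state=(0.113, -0.513)
t=6.500: state=(-0.123, -0.328)
t=7.000: state=(-0.163, 0.160)
t=7.500: state=(-0.017, 0.345)
t=7.930: state=(0.099, 0.155)
compare at T: theta=0.099, omega=0.155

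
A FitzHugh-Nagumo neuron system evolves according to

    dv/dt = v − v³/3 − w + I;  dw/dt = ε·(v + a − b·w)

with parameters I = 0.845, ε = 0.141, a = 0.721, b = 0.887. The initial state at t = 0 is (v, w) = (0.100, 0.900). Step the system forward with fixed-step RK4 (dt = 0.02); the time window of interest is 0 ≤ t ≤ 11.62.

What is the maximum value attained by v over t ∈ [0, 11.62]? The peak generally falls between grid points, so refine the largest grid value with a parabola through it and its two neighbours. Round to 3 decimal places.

max v = 1.426

t=0.000: state=(0.100, 0.900)
step 1 (dt=0.02): k1=(0.045, 0.003), k2=(0.045, 0.003), k3=(0.045, 0.003), k4=(0.045, 0.003); state += dt/6·(k1+2k2+2k3+k4)
t=0.020: state=(0.101, 0.900)
t=0.040: state=(0.102, 0.900)
t=0.060: state=(0.103, 0.900)
continuing one RK4 step at a time; state shown every 25 steps (Δt=0.5):
t=0.500: state=(0.128, 0.902)
t=1.000: state=(0.172, 0.907)
t=1.500: state=(0.240, 0.915)
t=2.000: state=(0.341, 0.929)
t=2.500: state=(0.487, 0.950)
t=3.000: state=(0.684, 0.981)
t=3.500: state=(0.918, 1.026)
t=4.000: state=(1.144, 1.084)
t=4.500: state=(1.311, 1.152)
t=5.000: state=(1.399, 1.224)
t=5.500: state=(1.426, 1.296)
t=6.000: state=(1.415, 1.364)
t=6.500: state=(1.382, 1.426)
t=7.000: state=(1.338, 1.482)
t=7.500: state=(1.286, 1.531)
t=8.000: state=(1.229, 1.573)
t=8.500: state=(1.168, 1.609)
t=9.000: state=(1.102, 1.639)
t=9.500: state=(1.030, 1.661)
t=10.000: state=(0.950, 1.678)
t=10.500: state=(0.860, 1.687)
t=11.000: state=(0.754, 1.689)
t=11.500: state=(0.623, 1.683)
t=11.620: state=(0.586, 1.681)
largest grid value and its neighbours: v(5.540)=1.42612, v(5.560)=1.42615, v(5.580)=1.42612
parabola through these three points peaks at t≈5.559 with v≈1.42615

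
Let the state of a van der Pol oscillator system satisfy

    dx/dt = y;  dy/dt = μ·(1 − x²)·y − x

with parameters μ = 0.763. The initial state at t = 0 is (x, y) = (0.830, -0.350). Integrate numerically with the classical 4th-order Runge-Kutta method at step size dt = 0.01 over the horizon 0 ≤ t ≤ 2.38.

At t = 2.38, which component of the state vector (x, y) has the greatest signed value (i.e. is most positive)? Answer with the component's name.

largest component: y

t=0.000: state=(0.830, -0.350)
step 1 (dt=0.01): k1=(-0.350, -0.913), k2=(-0.355, -0.913), k3=(-0.355, -0.913), k4=(-0.359, -0.913); state += dt/6·(k1+2k2+2k3+k4)
t=0.010: state=(0.826, -0.359)
t=0.020: state=(0.823, -0.368)
t=0.030: state=(0.819, -0.377)
continuing one RK4 step at a time; state shown every 10 steps (Δt=0.1):
t=0.100: state=(0.790, -0.441)
t=0.200: state=(0.742, -0.534)
t=0.300: state=(0.684, -0.627)
t=0.400: state=(0.616, -0.721)
t=0.500: state=(0.539, -0.818)
t=0.600: state=(0.453, -0.918)
t=0.700: state=(0.356, -1.020)
t=0.800: state=(0.248, -1.125)
t=0.900: state=(0.131, -1.230)
t=1.000: state=(0.002, -1.334)
t=1.100: state=(-0.136, -1.433)
t=1.200: state=(-0.284, -1.519)
t=1.300: state=(-0.439, -1.586)
t=1.400: state=(-0.600, -1.624)
t=1.500: state=(-0.763, -1.622)
t=1.600: state=(-0.923, -1.572)
t=1.700: state=(-1.075, -1.472)
t=1.800: state=(-1.216, -1.324)
t=1.900: state=(-1.339, -1.137)
t=2.000: state=(-1.442, -0.924)
t=2.100: state=(-1.523, -0.701)
t=2.200: state=(-1.582, -0.482)
t=2.300: state=(-1.620, -0.277)
t=2.380: state=(-1.636, -0.126)
compare at T: x=-1.636, y=-0.126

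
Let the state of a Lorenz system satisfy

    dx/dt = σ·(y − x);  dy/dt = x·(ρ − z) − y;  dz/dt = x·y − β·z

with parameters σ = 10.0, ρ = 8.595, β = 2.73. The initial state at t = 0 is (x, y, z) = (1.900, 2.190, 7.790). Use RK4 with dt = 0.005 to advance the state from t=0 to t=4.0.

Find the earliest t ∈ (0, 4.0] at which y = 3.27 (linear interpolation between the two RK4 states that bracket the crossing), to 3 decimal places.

t=0.000: state=(1.900, 2.190, 7.790)
step 1 (dt=0.005): k1=(2.900, -0.660, -17.106), k2=(2.811, -0.571, -16.976), k3=(2.815, -0.572, -16.977), k4=(2.731, -0.484, -16.849); state += dt/6·(k1+2k2+2k3+k4)
t=0.005: state=(1.914, 2.187, 7.705)
t=0.010: state=(1.927, 2.185, 7.622)
t=0.015: state=(1.940, 2.184, 7.539)
continuing one RK4 step at a time; state shown every 40 steps (Δt=0.2):
t=0.200: state=(2.347, 2.670, 5.289)
t=0.295: state=(2.745, 3.264, 4.712)
next step: t=0.300: state=(2.771, 3.301, 4.693) — y has crossed 3.27
linear interpolation between t=0.295 (3.26414) and t=0.300 (3.30141) → t≈0.296

t = 0.296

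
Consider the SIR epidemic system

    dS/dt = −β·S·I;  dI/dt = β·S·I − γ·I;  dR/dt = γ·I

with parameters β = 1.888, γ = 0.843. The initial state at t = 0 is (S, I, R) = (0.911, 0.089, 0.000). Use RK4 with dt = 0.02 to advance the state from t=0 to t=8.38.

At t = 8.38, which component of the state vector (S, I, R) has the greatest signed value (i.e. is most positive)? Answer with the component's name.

t=0.000: state=(0.911, 0.089, 0.000)
step 1 (dt=0.02): k1=(-0.153, 0.078, 0.075), k2=(-0.154, 0.078, 0.076), k3=(-0.154, 0.078, 0.076), k4=(-0.155, 0.079, 0.076); state += dt/6·(k1+2k2+2k3+k4)
t=0.020: state=(0.908, 0.091, 0.002)
t=0.040: state=(0.905, 0.092, 0.003)
t=0.060: state=(0.902, 0.094, 0.005)
continuing one RK4 step at a time; state shown every 25 steps (Δt=0.5):
t=0.500: state=(0.821, 0.133, 0.046)
t=1.000: state=(0.709, 0.179, 0.112)
t=1.500: state=(0.587, 0.217, 0.196)
t=2.000: state=(0.474, 0.234, 0.292)
t=2.500: state=(0.380, 0.230, 0.391)
t=3.000: state=(0.309, 0.208, 0.483)
t=3.500: state=(0.257, 0.178, 0.565)
t=4.000: state=(0.221, 0.146, 0.633)
t=4.500: state=(0.195, 0.117, 0.688)
t=5.000: state=(0.177, 0.091, 0.732)
t=5.500: state=(0.164, 0.070, 0.766)
t=6.000: state=(0.155, 0.054, 0.792)
t=6.500: state=(0.148, 0.041, 0.812)
t=7.000: state=(0.143, 0.030, 0.826)
t=7.500: state=(0.140, 0.023, 0.838)
t=8.000: state=(0.137, 0.017, 0.846)
t=8.380: state=(0.136, 0.014, 0.851)
compare at T: S=0.136, I=0.014, R=0.851

largest component: R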